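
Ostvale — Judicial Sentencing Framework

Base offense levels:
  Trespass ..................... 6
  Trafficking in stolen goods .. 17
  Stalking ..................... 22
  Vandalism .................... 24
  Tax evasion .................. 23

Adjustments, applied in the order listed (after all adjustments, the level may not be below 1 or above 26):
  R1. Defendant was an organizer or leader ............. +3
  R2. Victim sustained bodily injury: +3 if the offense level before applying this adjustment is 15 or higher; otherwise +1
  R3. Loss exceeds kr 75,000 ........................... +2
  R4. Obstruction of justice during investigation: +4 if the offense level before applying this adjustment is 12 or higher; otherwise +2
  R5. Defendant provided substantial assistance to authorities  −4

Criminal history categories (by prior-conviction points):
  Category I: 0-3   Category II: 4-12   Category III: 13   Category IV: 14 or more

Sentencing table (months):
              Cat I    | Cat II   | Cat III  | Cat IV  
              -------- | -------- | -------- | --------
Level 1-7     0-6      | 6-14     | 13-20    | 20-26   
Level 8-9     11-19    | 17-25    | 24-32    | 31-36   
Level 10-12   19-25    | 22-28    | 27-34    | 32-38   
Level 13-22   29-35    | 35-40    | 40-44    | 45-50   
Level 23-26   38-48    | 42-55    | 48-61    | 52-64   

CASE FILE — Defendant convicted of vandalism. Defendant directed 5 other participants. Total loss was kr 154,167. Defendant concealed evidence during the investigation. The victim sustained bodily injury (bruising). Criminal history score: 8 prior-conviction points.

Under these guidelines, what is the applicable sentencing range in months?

Base offense level for vandalism: 24.
R1 applies: 24 + 3 = 27.
R2 applies (level before this adjustment is 27 ≥ 15, so +3): 27 + 3 = 30.
R3 applies: 30 + 2 = 32.
R4 applies (level before this adjustment is 32 ≥ 12, so +4): 32 + 4 = 36.
Level 36 exceeds the maximum of 26; capped at 26.
Final offense level: 26.
Criminal history: 8 prior points → Category II (4-12).
Level 26 falls in the 23-26 band.
Grid: Level 23-26 × Category II = 42-55 months.

42-55 months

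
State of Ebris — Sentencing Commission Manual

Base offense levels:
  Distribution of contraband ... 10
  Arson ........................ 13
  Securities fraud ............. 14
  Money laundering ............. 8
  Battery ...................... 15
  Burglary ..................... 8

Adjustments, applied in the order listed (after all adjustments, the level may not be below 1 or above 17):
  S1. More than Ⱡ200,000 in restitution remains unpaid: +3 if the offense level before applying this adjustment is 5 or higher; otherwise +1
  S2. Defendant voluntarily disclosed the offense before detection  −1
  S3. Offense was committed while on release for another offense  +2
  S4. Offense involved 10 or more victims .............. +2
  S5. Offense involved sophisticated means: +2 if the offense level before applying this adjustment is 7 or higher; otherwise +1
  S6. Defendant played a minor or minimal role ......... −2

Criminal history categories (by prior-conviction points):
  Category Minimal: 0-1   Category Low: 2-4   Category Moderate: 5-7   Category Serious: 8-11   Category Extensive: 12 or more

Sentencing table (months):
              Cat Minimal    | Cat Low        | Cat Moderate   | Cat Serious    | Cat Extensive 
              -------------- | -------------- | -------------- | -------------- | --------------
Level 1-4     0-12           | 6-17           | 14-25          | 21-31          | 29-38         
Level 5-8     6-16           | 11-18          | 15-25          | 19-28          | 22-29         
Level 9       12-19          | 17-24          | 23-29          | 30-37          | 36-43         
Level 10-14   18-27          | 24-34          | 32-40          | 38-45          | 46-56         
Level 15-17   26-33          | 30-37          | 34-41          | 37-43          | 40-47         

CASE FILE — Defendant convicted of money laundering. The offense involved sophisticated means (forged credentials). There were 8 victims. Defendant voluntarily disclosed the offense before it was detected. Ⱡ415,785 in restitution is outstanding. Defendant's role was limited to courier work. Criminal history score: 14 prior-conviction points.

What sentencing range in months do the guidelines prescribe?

Base offense level for money laundering: 8.
S1 applies (level before this adjustment is 8 ≥ 5, so +3): 8 + 3 = 11.
S2 applies: 11 − 1 = 10.
S3 does not apply.
S4 does not apply.
S5 applies (level before this adjustment is 10 ≥ 7, so +2): 10 + 2 = 12.
S6 applies: 12 − 2 = 10.
Final offense level: 10.
Criminal history: 14 prior points → Category Extensive (12+).
Level 10 falls in the 10-14 band.
Grid: Level 10-14 × Category Extensive = 46-56 months.

46-56 months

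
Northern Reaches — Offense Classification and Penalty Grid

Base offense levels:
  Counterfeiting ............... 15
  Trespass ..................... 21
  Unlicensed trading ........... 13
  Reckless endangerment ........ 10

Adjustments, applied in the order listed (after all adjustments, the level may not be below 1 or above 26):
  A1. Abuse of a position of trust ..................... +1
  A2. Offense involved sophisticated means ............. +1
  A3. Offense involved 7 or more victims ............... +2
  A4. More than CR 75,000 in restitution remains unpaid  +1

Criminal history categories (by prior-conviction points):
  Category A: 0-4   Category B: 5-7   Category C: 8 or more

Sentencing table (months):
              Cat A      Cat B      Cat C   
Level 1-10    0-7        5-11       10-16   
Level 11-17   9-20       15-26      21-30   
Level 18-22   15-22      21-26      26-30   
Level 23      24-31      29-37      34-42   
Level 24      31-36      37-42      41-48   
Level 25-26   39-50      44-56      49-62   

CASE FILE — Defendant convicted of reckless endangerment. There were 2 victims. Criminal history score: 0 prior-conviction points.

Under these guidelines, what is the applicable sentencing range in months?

Base offense level for reckless endangerment: 10.
Final offense level: 10.
Criminal history: 0 prior points → Category A (0-4).
Level 10 falls in the 1-10 band.
Grid: Level 1-10 × Category A = 0-7 months.

0-7 months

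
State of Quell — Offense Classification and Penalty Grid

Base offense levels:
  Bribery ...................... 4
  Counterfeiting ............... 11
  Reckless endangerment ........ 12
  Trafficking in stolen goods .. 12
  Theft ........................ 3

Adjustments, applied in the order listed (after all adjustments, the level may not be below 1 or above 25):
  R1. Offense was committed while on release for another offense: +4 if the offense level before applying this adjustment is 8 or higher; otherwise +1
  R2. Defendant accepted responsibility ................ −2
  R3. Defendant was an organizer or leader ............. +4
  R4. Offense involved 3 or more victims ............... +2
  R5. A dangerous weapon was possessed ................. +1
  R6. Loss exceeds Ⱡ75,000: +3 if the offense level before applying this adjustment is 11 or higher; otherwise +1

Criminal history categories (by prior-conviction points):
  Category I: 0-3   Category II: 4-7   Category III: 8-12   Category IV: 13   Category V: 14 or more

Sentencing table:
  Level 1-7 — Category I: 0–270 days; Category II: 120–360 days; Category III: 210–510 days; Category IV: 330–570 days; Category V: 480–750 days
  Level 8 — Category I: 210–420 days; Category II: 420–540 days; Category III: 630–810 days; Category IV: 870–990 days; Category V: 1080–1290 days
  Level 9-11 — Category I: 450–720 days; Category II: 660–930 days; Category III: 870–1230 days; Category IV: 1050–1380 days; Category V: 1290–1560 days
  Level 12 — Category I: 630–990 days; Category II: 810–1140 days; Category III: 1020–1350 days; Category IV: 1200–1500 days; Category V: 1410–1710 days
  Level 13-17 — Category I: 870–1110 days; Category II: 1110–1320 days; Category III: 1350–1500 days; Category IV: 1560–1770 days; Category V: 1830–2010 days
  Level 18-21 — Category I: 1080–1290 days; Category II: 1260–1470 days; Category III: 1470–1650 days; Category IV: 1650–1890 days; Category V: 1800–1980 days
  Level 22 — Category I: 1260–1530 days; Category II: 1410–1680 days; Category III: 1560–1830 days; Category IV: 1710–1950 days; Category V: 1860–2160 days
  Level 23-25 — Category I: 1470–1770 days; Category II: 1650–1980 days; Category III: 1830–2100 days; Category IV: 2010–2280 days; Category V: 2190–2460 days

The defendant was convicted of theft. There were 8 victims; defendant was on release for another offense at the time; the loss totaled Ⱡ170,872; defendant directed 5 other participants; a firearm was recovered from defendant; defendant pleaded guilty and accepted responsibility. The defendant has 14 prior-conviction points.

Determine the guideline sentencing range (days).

Base offense level for theft: 3.
R1 applies (level before this adjustment is 3 < 8, so +1): 3 + 1 = 4.
R2 applies: 4 − 2 = 2.
R3 applies: 2 + 4 = 6.
R4 applies: 6 + 2 = 8.
R5 applies: 8 + 1 = 9.
R6 applies (level before this adjustment is 9 < 11, so +1): 9 + 1 = 10.
Final offense level: 10.
Criminal history: 14 prior points → Category V (14+).
Level 10 falls in the 9-11 band.
Grid: Level 9-11 × Category V = 1290-1560 days.

1290-1560 days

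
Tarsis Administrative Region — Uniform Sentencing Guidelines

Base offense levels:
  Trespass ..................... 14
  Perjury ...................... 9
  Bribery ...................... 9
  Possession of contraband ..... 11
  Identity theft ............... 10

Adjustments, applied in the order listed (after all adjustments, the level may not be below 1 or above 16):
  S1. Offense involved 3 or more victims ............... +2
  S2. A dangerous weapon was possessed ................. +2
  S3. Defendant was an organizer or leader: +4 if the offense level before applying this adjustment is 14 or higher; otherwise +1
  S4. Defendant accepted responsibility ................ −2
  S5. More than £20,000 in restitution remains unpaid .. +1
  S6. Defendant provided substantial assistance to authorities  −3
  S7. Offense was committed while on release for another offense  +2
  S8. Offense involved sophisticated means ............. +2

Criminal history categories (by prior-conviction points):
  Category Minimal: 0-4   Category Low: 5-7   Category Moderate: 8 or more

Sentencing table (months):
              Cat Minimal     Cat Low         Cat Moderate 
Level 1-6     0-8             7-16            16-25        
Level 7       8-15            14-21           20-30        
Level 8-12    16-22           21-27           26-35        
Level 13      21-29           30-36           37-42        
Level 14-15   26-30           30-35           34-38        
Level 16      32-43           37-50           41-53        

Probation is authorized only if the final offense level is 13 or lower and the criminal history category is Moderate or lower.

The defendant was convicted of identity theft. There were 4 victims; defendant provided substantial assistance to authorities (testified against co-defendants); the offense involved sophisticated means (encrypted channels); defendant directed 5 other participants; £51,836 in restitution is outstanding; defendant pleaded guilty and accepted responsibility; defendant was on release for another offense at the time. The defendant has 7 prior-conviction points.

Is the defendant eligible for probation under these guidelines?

Yes

Base offense level for identity theft: 10.
S1 applies: 10 + 2 = 12.
S2 does not apply.
S3 applies (level before this adjustment is 12 < 14, so +1): 12 + 1 = 13.
S4 applies: 13 − 2 = 11.
S5 applies: 11 + 1 = 12.
S6 applies: 12 − 3 = 9.
S7 applies: 9 + 2 = 11.
S8 applies: 11 + 2 = 13.
Final offense level: 13.
Criminal history: 7 prior points → Category Low (5-7).
Level 13 falls in the 13 band.
Grid: Level 13 × Category Low = 30-36 months.
Probation check: level 13 ≤ 13 and category Low ≤ Moderate → eligible.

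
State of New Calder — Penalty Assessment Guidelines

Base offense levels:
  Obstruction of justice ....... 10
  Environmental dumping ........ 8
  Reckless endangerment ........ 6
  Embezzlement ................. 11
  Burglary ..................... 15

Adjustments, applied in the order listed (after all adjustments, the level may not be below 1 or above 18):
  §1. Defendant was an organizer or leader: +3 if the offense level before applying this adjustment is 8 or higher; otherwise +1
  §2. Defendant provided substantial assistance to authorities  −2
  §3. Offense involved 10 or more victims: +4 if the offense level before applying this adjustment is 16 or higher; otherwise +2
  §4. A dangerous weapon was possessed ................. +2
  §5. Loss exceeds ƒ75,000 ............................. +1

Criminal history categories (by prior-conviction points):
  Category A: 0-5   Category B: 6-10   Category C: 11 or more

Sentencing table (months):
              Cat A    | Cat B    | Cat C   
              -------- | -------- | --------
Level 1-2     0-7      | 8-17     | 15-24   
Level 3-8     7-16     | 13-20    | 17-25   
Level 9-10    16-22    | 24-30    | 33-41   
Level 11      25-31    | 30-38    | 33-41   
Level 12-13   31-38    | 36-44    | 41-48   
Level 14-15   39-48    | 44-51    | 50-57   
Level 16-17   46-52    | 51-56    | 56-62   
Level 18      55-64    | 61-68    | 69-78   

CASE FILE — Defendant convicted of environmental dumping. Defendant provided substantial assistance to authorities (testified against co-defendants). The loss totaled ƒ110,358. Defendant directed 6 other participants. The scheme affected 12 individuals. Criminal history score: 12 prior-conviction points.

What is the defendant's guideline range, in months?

41-48 months

Base offense level for environmental dumping: 8.
§1 applies (level before this adjustment is 8 ≥ 8, so +3): 8 + 3 = 11.
§2 applies: 11 − 2 = 9.
§3 applies (level before this adjustment is 9 < 16, so +2): 9 + 2 = 11.
§4 does not apply.
§5 applies: 11 + 1 = 12.
Final offense level: 12.
Criminal history: 12 prior points → Category C (11+).
Level 12 falls in the 12-13 band.
Grid: Level 12-13 × Category C = 41-48 months.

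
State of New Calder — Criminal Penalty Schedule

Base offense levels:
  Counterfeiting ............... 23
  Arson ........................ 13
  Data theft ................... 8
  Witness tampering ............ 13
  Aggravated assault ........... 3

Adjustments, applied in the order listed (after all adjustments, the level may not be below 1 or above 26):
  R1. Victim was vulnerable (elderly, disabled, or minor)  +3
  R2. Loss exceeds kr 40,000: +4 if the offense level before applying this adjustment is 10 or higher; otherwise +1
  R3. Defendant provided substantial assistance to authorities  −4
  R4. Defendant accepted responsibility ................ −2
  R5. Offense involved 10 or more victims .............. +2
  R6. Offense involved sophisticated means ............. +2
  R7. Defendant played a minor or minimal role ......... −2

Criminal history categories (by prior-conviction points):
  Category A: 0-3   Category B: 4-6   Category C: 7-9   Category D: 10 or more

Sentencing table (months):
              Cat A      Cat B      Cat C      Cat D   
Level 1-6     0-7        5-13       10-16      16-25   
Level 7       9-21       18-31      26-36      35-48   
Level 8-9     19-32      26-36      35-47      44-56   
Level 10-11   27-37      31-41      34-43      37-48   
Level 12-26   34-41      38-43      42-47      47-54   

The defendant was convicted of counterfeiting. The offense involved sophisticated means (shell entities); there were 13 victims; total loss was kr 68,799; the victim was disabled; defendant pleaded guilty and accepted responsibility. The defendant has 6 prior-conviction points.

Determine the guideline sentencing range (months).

38-43 months

Base offense level for counterfeiting: 23.
R1 applies: 23 + 3 = 26.
R2 applies (level before this adjustment is 26 ≥ 10, so +4): 26 + 4 = 30.
R4 applies: 30 − 2 = 28.
R5 applies: 28 + 2 = 30.
R6 applies: 30 + 2 = 32.
Level 32 exceeds the maximum of 26; capped at 26.
Final offense level: 26.
Criminal history: 6 prior points → Category B (4-6).
Level 26 falls in the 12-26 band.
Grid: Level 12-26 × Category B = 38-43 months.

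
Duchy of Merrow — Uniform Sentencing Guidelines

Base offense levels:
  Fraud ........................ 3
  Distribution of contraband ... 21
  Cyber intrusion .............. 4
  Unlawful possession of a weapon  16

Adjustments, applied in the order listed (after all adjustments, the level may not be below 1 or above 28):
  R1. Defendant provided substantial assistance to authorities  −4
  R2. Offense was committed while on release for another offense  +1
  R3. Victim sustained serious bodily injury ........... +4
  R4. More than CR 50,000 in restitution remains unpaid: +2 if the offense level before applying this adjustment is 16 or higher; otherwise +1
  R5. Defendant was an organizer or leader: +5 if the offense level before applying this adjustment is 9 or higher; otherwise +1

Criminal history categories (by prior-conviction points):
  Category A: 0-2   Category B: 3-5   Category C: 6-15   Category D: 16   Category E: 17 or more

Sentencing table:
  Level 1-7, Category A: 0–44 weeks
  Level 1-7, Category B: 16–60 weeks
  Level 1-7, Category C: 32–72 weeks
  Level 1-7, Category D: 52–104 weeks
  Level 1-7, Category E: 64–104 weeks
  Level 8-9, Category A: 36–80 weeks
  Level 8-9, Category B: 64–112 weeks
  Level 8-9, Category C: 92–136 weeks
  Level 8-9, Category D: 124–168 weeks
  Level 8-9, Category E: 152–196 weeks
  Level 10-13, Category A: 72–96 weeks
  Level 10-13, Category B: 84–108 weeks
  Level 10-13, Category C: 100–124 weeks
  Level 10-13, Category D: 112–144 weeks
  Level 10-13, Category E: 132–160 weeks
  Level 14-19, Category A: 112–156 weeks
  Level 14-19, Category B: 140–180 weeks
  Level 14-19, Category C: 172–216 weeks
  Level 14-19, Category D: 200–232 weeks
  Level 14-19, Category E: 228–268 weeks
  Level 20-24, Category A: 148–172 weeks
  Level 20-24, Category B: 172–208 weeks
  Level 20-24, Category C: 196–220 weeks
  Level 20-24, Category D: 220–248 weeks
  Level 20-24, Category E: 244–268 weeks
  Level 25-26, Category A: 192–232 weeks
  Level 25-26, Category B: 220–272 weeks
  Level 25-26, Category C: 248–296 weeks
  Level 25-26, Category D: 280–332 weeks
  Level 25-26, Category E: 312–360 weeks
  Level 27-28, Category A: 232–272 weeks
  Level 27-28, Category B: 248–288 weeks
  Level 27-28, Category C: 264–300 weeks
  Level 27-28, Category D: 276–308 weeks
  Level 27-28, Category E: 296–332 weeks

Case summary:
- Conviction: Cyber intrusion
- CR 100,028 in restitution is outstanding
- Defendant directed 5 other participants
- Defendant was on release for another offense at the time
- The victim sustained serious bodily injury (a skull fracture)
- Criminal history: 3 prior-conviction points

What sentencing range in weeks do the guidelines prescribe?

Base offense level for cyber intrusion: 4.
R2 applies: 4 + 1 = 5.
R3 applies: 5 + 4 = 9.
R4 applies (level before this adjustment is 9 < 16, so +1): 9 + 1 = 10.
R5 applies (level before this adjustment is 10 ≥ 9, so +5): 10 + 5 = 15.
Final offense level: 15.
Criminal history: 3 prior points → Category B (3-5).
Level 15 falls in the 14-19 band.
Grid: Level 14-19 × Category B = 140-180 weeks.

140-180 weeks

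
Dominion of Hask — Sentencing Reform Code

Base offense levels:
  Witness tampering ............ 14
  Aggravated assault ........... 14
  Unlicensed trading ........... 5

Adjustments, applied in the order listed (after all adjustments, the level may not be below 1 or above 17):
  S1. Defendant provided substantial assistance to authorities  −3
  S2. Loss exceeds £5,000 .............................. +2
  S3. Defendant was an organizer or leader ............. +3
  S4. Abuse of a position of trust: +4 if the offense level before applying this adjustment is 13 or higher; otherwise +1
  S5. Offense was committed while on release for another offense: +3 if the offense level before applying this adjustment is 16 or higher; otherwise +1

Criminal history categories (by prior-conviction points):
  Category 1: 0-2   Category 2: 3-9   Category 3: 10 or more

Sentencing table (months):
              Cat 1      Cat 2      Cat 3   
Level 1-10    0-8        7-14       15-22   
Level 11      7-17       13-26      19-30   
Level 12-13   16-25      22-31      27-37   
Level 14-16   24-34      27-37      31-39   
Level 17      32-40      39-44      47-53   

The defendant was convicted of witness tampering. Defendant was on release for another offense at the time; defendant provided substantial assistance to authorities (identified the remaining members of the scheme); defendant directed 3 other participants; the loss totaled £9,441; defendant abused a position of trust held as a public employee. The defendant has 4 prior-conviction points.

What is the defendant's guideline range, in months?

Base offense level for witness tampering: 14.
S1 applies: 14 − 3 = 11.
S2 applies: 11 + 2 = 13.
S3 applies: 13 + 3 = 16.
S4 applies (level before this adjustment is 16 ≥ 13, so +4): 16 + 4 = 20.
S5 applies (level before this adjustment is 20 ≥ 16, so +3): 20 + 3 = 23.
Level 23 exceeds the maximum of 17; capped at 17.
Final offense level: 17.
Criminal history: 4 prior points → Category 2 (3-9).
Level 17 falls in the 17 band.
Grid: Level 17 × Category 2 = 39-44 months.

39-44 months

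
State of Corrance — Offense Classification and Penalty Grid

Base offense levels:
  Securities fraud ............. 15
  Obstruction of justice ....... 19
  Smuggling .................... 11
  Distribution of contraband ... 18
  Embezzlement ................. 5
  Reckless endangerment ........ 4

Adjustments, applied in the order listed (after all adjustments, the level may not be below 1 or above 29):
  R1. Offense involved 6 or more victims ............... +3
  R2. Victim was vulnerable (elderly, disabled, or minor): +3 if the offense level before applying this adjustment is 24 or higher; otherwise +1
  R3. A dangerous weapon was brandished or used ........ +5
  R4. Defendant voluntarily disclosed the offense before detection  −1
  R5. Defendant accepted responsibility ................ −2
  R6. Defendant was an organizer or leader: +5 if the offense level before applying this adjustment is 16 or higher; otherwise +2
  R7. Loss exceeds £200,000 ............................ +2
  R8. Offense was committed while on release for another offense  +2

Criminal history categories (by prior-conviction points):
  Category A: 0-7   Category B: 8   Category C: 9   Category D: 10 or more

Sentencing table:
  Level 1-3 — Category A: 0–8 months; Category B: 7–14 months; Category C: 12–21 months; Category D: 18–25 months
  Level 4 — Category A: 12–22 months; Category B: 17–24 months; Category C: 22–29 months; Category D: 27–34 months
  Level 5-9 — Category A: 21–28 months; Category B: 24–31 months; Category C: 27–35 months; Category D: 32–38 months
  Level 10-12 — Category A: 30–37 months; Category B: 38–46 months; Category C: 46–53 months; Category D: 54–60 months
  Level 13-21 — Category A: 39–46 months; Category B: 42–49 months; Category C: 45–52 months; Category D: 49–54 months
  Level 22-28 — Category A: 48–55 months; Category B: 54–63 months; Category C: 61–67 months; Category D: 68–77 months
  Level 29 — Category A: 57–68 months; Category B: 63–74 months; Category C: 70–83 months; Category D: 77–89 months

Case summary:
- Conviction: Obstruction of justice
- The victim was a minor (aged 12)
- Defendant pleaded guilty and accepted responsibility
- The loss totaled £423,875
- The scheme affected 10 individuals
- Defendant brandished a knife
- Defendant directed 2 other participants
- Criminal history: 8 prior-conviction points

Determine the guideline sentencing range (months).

63-74 months

Base offense level for obstruction of justice: 19.
R1 applies: 19 + 3 = 22.
R2 applies (level before this adjustment is 22 < 24, so +1): 22 + 1 = 23.
R3 applies: 23 + 5 = 28.
R4 does not apply.
R5 applies: 28 − 2 = 26.
R6 applies (level before this adjustment is 26 ≥ 16, so +5): 26 + 5 = 31.
R7 applies: 31 + 2 = 33.
R8 does not apply.
Level 33 exceeds the maximum of 29; capped at 29.
Final offense level: 29.
Criminal history: 8 prior points → Category B (8).
Level 29 falls in the 29 band.
Grid: Level 29 × Category B = 63-74 months.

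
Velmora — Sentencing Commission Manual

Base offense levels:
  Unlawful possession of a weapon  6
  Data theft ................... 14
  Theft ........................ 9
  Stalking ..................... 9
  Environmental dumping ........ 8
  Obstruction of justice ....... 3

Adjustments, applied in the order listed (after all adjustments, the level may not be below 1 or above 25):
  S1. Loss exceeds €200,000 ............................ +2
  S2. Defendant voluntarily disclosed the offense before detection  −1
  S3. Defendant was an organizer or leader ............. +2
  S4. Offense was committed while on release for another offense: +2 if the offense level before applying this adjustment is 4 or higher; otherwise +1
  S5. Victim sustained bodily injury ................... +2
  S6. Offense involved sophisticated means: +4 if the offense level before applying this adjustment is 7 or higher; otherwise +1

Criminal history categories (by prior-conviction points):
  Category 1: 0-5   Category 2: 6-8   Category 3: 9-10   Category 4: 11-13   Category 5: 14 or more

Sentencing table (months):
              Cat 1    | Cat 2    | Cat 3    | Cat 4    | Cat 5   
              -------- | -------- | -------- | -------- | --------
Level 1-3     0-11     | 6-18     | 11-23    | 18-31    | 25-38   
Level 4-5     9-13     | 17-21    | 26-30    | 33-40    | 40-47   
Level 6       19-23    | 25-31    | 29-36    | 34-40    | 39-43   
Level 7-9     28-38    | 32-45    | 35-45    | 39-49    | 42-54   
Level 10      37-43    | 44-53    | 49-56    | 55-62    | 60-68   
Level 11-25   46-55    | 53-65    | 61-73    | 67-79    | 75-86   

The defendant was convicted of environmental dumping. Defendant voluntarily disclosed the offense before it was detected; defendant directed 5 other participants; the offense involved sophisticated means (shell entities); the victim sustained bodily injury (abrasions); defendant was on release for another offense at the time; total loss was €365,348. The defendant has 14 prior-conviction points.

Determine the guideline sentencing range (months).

75-86 months

Base offense level for environmental dumping: 8.
S1 applies: 8 + 2 = 10.
S2 applies: 10 − 1 = 9.
S3 applies: 9 + 2 = 11.
S4 applies (level before this adjustment is 11 ≥ 4, so +2): 11 + 2 = 13.
S5 applies: 13 + 2 = 15.
S6 applies (level before this adjustment is 15 ≥ 7, so +4): 15 + 4 = 19.
Final offense level: 19.
Criminal history: 14 prior points → Category 5 (14+).
Level 19 falls in the 11-25 band.
Grid: Level 11-25 × Category 5 = 75-86 months.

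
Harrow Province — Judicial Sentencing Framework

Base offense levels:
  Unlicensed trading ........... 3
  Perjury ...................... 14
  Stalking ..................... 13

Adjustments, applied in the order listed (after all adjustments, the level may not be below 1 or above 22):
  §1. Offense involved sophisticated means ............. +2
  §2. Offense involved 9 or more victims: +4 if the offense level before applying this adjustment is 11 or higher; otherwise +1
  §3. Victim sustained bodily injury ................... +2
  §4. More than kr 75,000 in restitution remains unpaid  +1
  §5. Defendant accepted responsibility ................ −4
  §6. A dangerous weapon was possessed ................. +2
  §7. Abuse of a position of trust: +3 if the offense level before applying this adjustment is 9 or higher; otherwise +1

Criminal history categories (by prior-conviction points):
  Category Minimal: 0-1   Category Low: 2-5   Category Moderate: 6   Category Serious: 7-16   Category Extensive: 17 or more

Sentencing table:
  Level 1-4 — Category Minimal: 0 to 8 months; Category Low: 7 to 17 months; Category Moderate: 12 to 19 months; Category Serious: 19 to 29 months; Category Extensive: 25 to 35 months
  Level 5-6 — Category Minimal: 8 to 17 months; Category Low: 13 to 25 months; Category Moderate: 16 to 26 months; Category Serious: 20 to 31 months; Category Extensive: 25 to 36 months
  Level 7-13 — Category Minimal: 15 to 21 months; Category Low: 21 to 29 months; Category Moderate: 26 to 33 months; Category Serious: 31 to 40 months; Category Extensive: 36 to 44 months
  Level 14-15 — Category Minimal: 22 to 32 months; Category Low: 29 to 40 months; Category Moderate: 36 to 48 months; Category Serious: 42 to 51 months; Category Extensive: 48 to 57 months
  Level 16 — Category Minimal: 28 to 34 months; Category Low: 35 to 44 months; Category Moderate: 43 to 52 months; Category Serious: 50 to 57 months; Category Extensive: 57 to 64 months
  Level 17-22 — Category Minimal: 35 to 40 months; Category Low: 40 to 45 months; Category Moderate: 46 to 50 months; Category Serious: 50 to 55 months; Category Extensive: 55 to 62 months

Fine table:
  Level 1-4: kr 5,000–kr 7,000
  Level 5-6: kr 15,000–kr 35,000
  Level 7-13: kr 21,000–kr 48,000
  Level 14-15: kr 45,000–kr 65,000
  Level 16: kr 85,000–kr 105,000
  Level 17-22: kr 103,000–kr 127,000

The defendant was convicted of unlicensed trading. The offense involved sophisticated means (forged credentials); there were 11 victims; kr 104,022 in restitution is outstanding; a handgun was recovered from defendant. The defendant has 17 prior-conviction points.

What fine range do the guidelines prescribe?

Base offense level for unlicensed trading: 3.
§1 applies: 3 + 2 = 5.
§2 applies (level before this adjustment is 5 < 11, so +1): 5 + 1 = 6.
§3 does not apply.
§4 applies: 6 + 1 = 7.
§6 applies: 7 + 2 = 9.
§7 does not apply.
Final offense level: 9.
Level 9 falls in the 7-13 band.
Fine table: Level 7-13 → kr 21,000–kr 48,000.

kr 21,000–kr 48,000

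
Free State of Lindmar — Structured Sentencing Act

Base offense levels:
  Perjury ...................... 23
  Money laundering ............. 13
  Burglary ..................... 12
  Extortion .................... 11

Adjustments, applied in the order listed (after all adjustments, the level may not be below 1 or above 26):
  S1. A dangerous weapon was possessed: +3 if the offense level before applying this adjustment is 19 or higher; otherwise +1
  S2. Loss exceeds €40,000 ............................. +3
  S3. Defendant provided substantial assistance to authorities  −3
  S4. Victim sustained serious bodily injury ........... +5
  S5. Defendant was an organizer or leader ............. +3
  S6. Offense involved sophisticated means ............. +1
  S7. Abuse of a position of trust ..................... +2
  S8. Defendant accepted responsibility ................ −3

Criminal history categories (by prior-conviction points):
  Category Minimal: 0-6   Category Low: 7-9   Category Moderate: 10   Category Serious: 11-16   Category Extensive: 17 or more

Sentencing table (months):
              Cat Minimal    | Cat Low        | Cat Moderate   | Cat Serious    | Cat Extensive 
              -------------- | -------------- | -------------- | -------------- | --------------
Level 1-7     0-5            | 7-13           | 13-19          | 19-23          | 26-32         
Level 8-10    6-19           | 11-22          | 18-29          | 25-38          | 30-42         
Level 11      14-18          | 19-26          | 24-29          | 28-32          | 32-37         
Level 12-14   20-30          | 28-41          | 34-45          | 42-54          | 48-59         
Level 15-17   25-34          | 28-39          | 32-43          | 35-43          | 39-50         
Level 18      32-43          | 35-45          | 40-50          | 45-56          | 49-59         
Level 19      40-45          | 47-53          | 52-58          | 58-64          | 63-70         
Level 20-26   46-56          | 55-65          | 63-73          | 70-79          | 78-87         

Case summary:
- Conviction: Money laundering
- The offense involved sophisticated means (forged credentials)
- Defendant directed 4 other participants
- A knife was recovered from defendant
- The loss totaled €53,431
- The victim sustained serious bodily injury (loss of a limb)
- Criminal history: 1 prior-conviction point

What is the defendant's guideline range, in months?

46-56 months

Base offense level for money laundering: 13.
S1 applies (level before this adjustment is 13 < 19, so +1): 13 + 1 = 14.
S2 applies: 14 + 3 = 17.
S4 applies: 17 + 5 = 22.
S5 applies: 22 + 3 = 25.
S6 applies: 25 + 1 = 26.
S7 does not apply.
Final offense level: 26.
Criminal history: 1 prior point → Category Minimal (0-6).
Level 26 falls in the 20-26 band.
Grid: Level 20-26 × Category Minimal = 46-56 months.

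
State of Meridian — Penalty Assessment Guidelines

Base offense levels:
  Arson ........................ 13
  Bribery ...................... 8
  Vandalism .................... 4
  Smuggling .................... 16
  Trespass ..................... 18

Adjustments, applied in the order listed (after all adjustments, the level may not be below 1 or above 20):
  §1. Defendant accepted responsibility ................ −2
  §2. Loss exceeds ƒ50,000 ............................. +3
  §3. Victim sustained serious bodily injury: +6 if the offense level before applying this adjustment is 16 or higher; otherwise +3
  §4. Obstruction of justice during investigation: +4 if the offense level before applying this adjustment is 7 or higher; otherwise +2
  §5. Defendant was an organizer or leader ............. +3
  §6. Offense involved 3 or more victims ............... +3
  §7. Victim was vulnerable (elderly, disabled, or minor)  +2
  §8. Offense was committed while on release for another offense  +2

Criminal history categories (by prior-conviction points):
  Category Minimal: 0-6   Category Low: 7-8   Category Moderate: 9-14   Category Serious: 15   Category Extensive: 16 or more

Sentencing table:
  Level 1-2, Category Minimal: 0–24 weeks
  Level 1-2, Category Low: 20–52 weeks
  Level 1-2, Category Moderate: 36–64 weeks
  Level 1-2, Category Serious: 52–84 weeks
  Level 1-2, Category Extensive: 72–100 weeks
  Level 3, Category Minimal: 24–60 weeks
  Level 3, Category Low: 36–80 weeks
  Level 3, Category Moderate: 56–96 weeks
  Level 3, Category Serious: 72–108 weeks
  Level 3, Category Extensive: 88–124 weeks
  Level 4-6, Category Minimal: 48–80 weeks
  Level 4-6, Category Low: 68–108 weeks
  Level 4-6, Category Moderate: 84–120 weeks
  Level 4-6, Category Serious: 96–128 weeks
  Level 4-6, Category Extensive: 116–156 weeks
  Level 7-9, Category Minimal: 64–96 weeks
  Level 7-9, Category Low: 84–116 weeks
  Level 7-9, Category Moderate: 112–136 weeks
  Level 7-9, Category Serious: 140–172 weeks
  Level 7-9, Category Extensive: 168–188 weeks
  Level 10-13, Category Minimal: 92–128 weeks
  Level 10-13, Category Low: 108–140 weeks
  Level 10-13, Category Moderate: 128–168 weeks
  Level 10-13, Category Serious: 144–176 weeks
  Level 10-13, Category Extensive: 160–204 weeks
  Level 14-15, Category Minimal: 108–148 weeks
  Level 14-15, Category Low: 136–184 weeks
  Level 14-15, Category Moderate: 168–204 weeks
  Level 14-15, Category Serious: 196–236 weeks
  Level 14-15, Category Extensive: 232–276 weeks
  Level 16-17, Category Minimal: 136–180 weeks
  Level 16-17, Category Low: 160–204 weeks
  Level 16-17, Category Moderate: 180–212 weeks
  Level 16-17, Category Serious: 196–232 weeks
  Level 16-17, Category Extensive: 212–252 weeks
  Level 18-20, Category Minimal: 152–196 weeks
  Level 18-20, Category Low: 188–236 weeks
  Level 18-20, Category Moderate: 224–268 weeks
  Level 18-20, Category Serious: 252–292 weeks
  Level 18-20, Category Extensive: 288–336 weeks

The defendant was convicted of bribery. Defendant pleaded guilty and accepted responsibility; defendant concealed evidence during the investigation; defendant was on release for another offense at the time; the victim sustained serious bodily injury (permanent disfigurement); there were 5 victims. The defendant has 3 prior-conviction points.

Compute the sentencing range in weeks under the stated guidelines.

152-196 weeks

Base offense level for bribery: 8.
§1 applies: 8 − 2 = 6.
§3 applies (level before this adjustment is 6 < 16, so +3): 6 + 3 = 9.
§4 applies (level before this adjustment is 9 ≥ 7, so +4): 9 + 4 = 13.
§6 applies: 13 + 3 = 16.
§7 does not apply.
§8 applies: 16 + 2 = 18.
Final offense level: 18.
Criminal history: 3 prior points → Category Minimal (0-6).
Level 18 falls in the 18-20 band.
Grid: Level 18-20 × Category Minimal = 152-196 weeks.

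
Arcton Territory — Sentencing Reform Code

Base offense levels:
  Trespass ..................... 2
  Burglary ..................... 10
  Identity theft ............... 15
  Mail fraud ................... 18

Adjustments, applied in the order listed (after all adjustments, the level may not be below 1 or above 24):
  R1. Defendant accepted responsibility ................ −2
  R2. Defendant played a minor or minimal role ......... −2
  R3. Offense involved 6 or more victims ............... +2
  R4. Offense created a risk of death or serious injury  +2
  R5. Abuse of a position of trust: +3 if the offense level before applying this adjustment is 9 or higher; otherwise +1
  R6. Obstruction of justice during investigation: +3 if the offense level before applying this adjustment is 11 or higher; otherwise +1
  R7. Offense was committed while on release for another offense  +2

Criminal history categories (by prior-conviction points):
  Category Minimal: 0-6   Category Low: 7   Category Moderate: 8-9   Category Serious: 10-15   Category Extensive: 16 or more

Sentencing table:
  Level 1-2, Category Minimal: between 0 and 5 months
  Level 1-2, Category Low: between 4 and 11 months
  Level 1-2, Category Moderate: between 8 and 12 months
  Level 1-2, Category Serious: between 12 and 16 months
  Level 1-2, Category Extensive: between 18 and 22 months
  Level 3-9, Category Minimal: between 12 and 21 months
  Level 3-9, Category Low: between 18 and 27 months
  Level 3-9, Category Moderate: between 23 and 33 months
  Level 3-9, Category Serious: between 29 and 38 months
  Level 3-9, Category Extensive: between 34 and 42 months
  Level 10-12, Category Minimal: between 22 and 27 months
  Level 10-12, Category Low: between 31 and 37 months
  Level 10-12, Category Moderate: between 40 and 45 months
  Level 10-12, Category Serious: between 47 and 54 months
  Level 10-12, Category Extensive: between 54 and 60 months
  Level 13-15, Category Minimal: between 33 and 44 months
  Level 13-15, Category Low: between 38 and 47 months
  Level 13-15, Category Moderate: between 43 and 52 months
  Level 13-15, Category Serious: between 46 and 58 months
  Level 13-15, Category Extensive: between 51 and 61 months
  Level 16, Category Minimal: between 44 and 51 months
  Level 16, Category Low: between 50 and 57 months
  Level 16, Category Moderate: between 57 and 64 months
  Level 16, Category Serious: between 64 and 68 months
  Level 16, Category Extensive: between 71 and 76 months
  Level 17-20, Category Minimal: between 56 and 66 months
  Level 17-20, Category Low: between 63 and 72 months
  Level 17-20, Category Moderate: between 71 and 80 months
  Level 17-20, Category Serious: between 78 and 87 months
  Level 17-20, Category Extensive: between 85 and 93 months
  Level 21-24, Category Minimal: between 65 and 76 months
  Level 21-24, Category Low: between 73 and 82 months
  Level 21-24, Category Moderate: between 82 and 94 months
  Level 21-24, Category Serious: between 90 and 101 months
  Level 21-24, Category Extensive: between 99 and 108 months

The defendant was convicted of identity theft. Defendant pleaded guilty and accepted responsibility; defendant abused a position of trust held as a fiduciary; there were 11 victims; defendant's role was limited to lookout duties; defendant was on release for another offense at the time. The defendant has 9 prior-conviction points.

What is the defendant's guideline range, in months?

Base offense level for identity theft: 15.
R1 applies: 15 − 2 = 13.
R2 applies: 13 − 2 = 11.
R3 applies: 11 + 2 = 13.
R5 applies (level before this adjustment is 13 ≥ 9, so +3): 13 + 3 = 16.
R7 applies: 16 + 2 = 18.
Final offense level: 18.
Criminal history: 9 prior points → Category Moderate (8-9).
Level 18 falls in the 17-20 band.
Grid: Level 17-20 × Category Moderate = 71-80 months.

71-80 months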